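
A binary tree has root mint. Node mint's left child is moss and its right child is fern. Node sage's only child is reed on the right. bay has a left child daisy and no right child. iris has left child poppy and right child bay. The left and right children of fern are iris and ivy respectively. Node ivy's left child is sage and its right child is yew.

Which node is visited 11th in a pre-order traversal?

yew

Pre-order visits the node, then its left subtree, then its right subtree.
Visit mint.
At mint: go left to moss.
  moss is a leaf — visit moss.
At mint: go right to fern.
  Visit fern.
  At fern: go left to iris.
    Visit iris.
    At iris: go left to poppy.
      poppy is a leaf — visit poppy.
    At iris: go right to bay.
      Visit bay.
      At bay: go left to daisy.
        daisy is a leaf — visit daisy.
      At bay: no right child.
  At fern: go right to ivy.
    Visit ivy.
    At ivy: go left to sage.
      Visit sage.
      At sage: no left child.
      At sage: go right to reed.
        reed is a leaf — visit reed.
    At ivy: go right to yew.
      yew is a leaf — visit yew.
Full pre-order sequence: mint, moss, fern, iris, poppy, bay, daisy, ivy, sage, reed, yew.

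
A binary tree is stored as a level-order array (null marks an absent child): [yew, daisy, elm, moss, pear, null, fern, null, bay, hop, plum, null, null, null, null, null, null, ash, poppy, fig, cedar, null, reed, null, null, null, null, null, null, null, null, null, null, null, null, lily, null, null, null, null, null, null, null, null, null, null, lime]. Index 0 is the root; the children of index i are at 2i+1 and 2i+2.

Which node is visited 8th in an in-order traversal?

In-order visits the left subtree, then the node, then the right subtree.
At yew: go left to daisy.
  At daisy: go left to moss.
    At moss: no left child.
    Visit moss.
    At moss: go right to bay.
      At bay: go left to ash.
        At ash: go left to lily.
          lily is a leaf — visit lily.
        Visit ash.
        At ash: no right child.
      Visit bay.
      At bay: go right to poppy.
        poppy is a leaf — visit poppy.
  Visit daisy.
  At daisy: go right to pear.
    At pear: go left to hop.
      At hop: go left to fig.
        fig is a leaf — visit fig.
      Visit hop.
      At hop: go right to cedar.
        cedar is a leaf — visit cedar.
    Visit pear.
    At pear: go right to plum.
      At plum: no left child.
      Visit plum.
      At plum: go right to reed.
        At reed: no left child.
        Visit reed.
        At reed: go right to lime.
          lime is a leaf — visit lime.
Visit yew.
At yew: go right to elm.
  At elm: no left child.
  Visit elm.
  At elm: go right to fern.
    fern is a leaf — visit fern.
Full in-order sequence: moss, lily, ash, bay, poppy, daisy, fig, hop, cedar, pear, plum, reed, lime, yew, elm, fern.

hop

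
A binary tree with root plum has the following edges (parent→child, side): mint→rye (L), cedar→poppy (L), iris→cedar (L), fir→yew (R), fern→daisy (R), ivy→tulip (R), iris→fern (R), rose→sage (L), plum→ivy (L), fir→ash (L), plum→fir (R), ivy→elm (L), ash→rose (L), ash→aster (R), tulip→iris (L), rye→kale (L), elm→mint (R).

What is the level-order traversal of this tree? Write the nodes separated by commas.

plum, ivy, fir, elm, tulip, ash, yew, mint, iris, rose, aster, rye, cedar, fern, sage, kale, poppy, daisy

Level-order visits nodes level by level from the root, left to right within each level.
Level 0: plum
Level 1: ivy, fir
Level 2: elm, tulip, ash, yew
Level 3: mint, iris, rose, aster
Level 4: rye, cedar, fern, sage
Level 5: kale, poppy, daisy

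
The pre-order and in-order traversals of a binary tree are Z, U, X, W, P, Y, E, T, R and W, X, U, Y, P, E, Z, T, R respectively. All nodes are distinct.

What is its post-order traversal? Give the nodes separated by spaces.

The first element of pre-order is the root; it splits in-order into left and right subtrees.
Root Z: left subtree has 6 nodes {W, X, U, Y, P, E}, right has 2 {T, R}.
  Root U: left subtree has 2 nodes {W, X}, right has 3 {Y, P, E}.
    Root X: left subtree has 1 node {W}, right has 0 { }.
    Root P: left subtree has 1 node {Y}, right has 1 {E}.
  Root T: left subtree has 0 nodes { }, right has 1 {R}.

W X Y E P U R T Z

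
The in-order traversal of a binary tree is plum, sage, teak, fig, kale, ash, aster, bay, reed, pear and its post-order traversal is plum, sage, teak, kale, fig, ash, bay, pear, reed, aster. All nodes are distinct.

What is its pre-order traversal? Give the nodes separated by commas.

The last element of post-order is the root; it splits in-order into left and right subtrees.
Root aster: left subtree has 6 nodes {plum, sage, teak, fig, kale, ash}, right has 3 {bay, reed, pear}.
  Root ash: left subtree has 5 nodes {plum, sage, teak, fig, kale}, right has 0 { }.
    Root fig: left subtree has 3 nodes {plum, sage, teak}, right has 1 {kale}.
      Root teak: left subtree has 2 nodes {plum, sage}, right has 0 { }.
        Root sage: left subtree has 1 node {plum}, right has 0 { }.
  Root reed: left subtree has 1 node {bay}, right has 1 {pear}.

aster, ash, fig, teak, sage, plum, kale, reed, bay, pear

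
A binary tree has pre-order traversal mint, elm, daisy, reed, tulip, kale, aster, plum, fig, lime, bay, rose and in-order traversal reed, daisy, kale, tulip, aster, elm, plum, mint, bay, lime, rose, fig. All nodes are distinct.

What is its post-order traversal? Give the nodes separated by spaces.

reed kale aster tulip daisy plum elm bay rose lime fig mint

The first element of pre-order is the root; it splits in-order into left and right subtrees.
Root mint: left subtree has 7 nodes {reed, daisy, kale, tulip, aster, elm, plum}, right has 4 {bay, lime, rose, fig}.
  Root elm: left subtree has 5 nodes {reed, daisy, kale, tulip, aster}, right has 1 {plum}.
    Root daisy: left subtree has 1 node {reed}, right has 3 {kale, tulip, aster}.
      Root tulip: left subtree has 1 node {kale}, right has 1 {aster}.
  Root fig: left subtree has 3 nodes {bay, lime, rose}, right has 0 { }.
    Root lime: left subtree has 1 node {bay}, right has 1 {rose}.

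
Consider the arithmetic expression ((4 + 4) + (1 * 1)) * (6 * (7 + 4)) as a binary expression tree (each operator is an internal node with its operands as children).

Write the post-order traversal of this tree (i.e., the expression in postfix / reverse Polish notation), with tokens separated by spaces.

4 4 + 1 1 * + 6 7 4 + * *

Post-order on an expression tree gives postfix notation: for each operator, emit left operand, right operand, then the operator.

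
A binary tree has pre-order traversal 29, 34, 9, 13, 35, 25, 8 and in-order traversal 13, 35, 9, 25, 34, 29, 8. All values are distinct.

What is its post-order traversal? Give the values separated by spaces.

The first element of pre-order is the root; it splits in-order into left and right subtrees.
Root 29: left subtree has 5 nodes {13, 35, 9, 25, 34}, right has 1 {8}.
  Root 34: left subtree has 4 nodes {13, 35, 9, 25}, right has 0 { }.
    Root 9: left subtree has 2 nodes {13, 35}, right has 1 {25}.
      Root 13: left subtree has 0 nodes { }, right has 1 {35}.

35 13 25 9 34 8 29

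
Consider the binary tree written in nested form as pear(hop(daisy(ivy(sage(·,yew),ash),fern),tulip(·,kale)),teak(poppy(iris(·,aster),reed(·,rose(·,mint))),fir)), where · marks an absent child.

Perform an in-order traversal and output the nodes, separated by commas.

In-order visits the left subtree, then the node, then the right subtree.
At pear: go left to hop.
  At hop: go left to daisy.
    At daisy: go left to ivy.
      At ivy: go left to sage.
        At sage: no left child.
        Visit sage.
        At sage: go right to yew.
          yew is a leaf — visit yew.
      Visit ivy.
      At ivy: go right to ash.
        ash is a leaf — visit ash.
    Visit daisy.
    At daisy: go right to fern.
      fern is a leaf — visit fern.
  Visit hop.
  At hop: go right to tulip.
    At tulip: no left child.
    Visit tulip.
    At tulip: go right to kale.
      kale is a leaf — visit kale.
Visit pear.
At pear: go right to teak.
  At teak: go left to poppy.
    At poppy: go left to iris.
      At iris: no left child.
      Visit iris.
      At iris: go right to aster.
        aster is a leaf — visit aster.
    Visit poppy.
    At poppy: go right to reed.
      At reed: no left child.
      Visit reed.
      At reed: go right to rose.
        At rose: no left child.
        Visit rose.
        At rose: go right to mint.
          mint is a leaf — visit mint.
  Visit teak.
  At teak: go right to fir.
    fir is a leaf — visit fir.

sage, yew, ivy, ash, daisy, fern, hop, tulip, kale, pear, iris, aster, poppy, reed, rose, mint, teak, fir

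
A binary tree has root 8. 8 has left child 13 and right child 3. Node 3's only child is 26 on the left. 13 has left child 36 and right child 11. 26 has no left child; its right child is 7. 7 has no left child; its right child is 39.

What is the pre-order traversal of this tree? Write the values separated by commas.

Pre-order visits the node, then its left subtree, then its right subtree.
Visit 8.
At 8: go left to 13.
  Visit 13.
  At 13: go left to 36.
    36 is a leaf — visit 36.
  At 13: go right to 11.
    11 is a leaf — visit 11.
At 8: go right to 3.
  Visit 3.
  At 3: go left to 26.
    Visit 26.
    At 26: no left child.
    At 26: go right to 7.
      Visit 7.
      At 7: no left child.
      At 7: go right to 39.
        39 is a leaf — visit 39.
  At 3: no right child.

8, 13, 36, 11, 3, 26, 7, 39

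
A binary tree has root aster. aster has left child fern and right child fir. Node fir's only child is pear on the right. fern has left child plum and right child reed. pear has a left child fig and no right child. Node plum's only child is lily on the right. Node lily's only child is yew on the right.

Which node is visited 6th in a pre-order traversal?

reed

Pre-order visits the node, then its left subtree, then its right subtree.
Visit aster.
At aster: go left to fern.
  Visit fern.
  At fern: go left to plum.
    Visit plum.
    At plum: no left child.
    At plum: go right to lily.
      Visit lily.
      At lily: no left child.
      At lily: go right to yew.
        yew is a leaf — visit yew.
  At fern: go right to reed.
    reed is a leaf — visit reed.
At aster: go right to fir.
  Visit fir.
  At fir: no left child.
  At fir: go right to pear.
    Visit pear.
    At pear: go left to fig.
      fig is a leaf — visit fig.
    At pear: no right child.
Full pre-order sequence: aster, fern, plum, lily, yew, reed, fir, pear, fig.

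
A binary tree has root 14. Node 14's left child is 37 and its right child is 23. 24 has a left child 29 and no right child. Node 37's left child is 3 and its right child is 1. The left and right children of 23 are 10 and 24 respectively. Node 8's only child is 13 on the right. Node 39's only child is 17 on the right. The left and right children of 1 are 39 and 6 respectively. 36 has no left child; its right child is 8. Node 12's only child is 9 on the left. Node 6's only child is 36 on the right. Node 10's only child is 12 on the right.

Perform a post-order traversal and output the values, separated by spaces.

3 17 39 13 8 36 6 1 37 9 12 10 29 24 23 14

Post-order visits the left subtree, then the right subtree, then the node.
At 14: go left to 37.
  At 37: go left to 3.
    3 is a leaf — visit 3.
  At 37: go right to 1.
    At 1: go left to 39.
      At 39: no left child.
      At 39: go right to 17.
        17 is a leaf — visit 17.
      Visit 39.
    At 1: go right to 6.
      At 6: no left child.
      At 6: go right to 36.
        At 36: no left child.
        At 36: go right to 8.
          At 8: no left child.
          At 8: go right to 13.
            13 is a leaf — visit 13.
          Visit 8.
        Visit 36.
      Visit 6.
    Visit 1.
  Visit 37.
At 14: go right to 23.
  At 23: go left to 10.
    At 10: no left child.
    At 10: go right to 12.
      At 12: go left to 9.
        9 is a leaf — visit 9.
      At 12: no right child.
      Visit 12.
    Visit 10.
  At 23: go right to 24.
    At 24: go left to 29.
      29 is a leaf — visit 29.
    At 24: no right child.
    Visit 24.
  Visit 23.
Visit 14.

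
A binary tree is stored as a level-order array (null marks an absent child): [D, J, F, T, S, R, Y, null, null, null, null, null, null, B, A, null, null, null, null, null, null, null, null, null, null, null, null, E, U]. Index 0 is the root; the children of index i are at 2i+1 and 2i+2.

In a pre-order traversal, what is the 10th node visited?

U

Pre-order visits the node, then its left subtree, then its right subtree.
Visit D.
At D: go left to J.
  Visit J.
  At J: go left to T.
    T is a leaf — visit T.
  At J: go right to S.
    S is a leaf — visit S.
At D: go right to F.
  Visit F.
  At F: go left to R.
    R is a leaf — visit R.
  At F: go right to Y.
    Visit Y.
    At Y: go left to B.
      Visit B.
      At B: go left to E.
        E is a leaf — visit E.
      At B: go right to U.
        U is a leaf — visit U.
    At Y: go right to A.
      A is a leaf — visit A.
Full pre-order sequence: D, J, T, S, F, R, Y, B, E, U, A.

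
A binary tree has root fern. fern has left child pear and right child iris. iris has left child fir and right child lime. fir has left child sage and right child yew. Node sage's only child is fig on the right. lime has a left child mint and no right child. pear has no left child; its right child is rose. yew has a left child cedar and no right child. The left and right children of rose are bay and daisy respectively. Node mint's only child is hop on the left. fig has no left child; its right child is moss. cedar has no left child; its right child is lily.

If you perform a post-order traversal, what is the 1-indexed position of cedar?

Post-order visits the left subtree, then the right subtree, then the node.
At fern: go left to pear.
  At pear: no left child.
  At pear: go right to rose.
    At rose: go left to bay.
      bay is a leaf — visit bay.
    At rose: go right to daisy.
      daisy is a leaf — visit daisy.
    Visit rose.
  Visit pear.
At fern: go right to iris.
  At iris: go left to fir.
    At fir: go left to sage.
      At sage: no left child.
      At sage: go right to fig.
        At fig: no left child.
        At fig: go right to moss.
          moss is a leaf — visit moss.
        Visit fig.
      Visit sage.
    At fir: go right to yew.
      At yew: go left to cedar.
        At cedar: no left child.
        At cedar: go right to lily.
          lily is a leaf — visit lily.
        Visit cedar.
      At yew: no right child.
      Visit yew.
    Visit fir.
  At iris: go right to lime.
    At lime: go left to mint.
      At mint: go left to hop.
        hop is a leaf — visit hop.
      At mint: no right child.
      Visit mint.
    At lime: no right child.
    Visit lime.
  Visit iris.
Visit fern.
Full post-order sequence: bay, daisy, rose, pear, moss, fig, sage, lily, cedar, yew, fir, hop, mint, lime, iris, fern.

9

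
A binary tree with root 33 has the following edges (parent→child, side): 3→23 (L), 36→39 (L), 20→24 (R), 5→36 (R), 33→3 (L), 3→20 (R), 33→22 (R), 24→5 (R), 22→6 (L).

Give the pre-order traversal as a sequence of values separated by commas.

Pre-order visits the node, then its left subtree, then its right subtree.
Visit 33.
At 33: go left to 3.
  Visit 3.
  At 3: go left to 23.
    23 is a leaf — visit 23.
  At 3: go right to 20.
    Visit 20.
    At 20: no left child.
    At 20: go right to 24.
      Visit 24.
      At 24: no left child.
      At 24: go right to 5.
        Visit 5.
        At 5: no left child.
        At 5: go right to 36.
          Visit 36.
          At 36: go left to 39.
            39 is a leaf — visit 39.
          At 36: no right child.
At 33: go right to 22.
  Visit 22.
  At 22: go left to 6.
    6 is a leaf — visit 6.
  At 22: no right child.

33, 3, 23, 20, 24, 5, 36, 39, 22, 6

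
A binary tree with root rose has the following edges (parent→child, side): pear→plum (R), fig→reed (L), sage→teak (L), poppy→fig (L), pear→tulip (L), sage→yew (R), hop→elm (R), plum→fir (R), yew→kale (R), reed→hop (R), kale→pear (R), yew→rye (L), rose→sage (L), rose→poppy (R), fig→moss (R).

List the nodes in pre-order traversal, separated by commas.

rose, sage, teak, yew, rye, kale, pear, tulip, plum, fir, poppy, fig, reed, hop, elm, moss

Pre-order visits the node, then its left subtree, then its right subtree.
Visit rose.
At rose: go left to sage.
  Visit sage.
  At sage: go left to teak.
    teak is a leaf — visit teak.
  At sage: go right to yew.
    Visit yew.
    At yew: go left to rye.
      rye is a leaf — visit rye.
    At yew: go right to kale.
      Visit kale.
      At kale: no left child.
      At kale: go right to pear.
        Visit pear.
        At pear: go left to tulip.
          tulip is a leaf — visit tulip.
        At pear: go right to plum.
          Visit plum.
          At plum: no left child.
          At plum: go right to fir.
            fir is a leaf — visit fir.
At rose: go right to poppy.
  Visit poppy.
  At poppy: go left to fig.
    Visit fig.
    At fig: go left to reed.
      Visit reed.
      At reed: no left child.
      At reed: go right to hop.
        Visit hop.
        At hop: no left child.
        At hop: go right to elm.
          elm is a leaf — visit elm.
    At fig: go right to moss.
      moss is a leaf — visit moss.
  At poppy: no right child.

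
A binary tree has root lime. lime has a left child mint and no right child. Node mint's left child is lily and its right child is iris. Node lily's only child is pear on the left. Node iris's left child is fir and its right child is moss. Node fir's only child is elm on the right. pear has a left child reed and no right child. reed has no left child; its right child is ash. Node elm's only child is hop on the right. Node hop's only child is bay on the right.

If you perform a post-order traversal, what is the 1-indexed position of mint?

Post-order visits the left subtree, then the right subtree, then the node.
At lime: go left to mint.
  At mint: go left to lily.
    At lily: go left to pear.
      At pear: go left to reed.
        At reed: no left child.
        At reed: go right to ash.
          ash is a leaf — visit ash.
        Visit reed.
      At pear: no right child.
      Visit pear.
    At lily: no right child.
    Visit lily.
  At mint: go right to iris.
    At iris: go left to fir.
      At fir: no left child.
      At fir: go right to elm.
        At elm: no left child.
        At elm: go right to hop.
          At hop: no left child.
          At hop: go right to bay.
            bay is a leaf — visit bay.
          Visit hop.
        Visit elm.
      Visit fir.
    At iris: go right to moss.
      moss is a leaf — visit moss.
    Visit iris.
  Visit mint.
At lime: no right child.
Visit lime.
Full post-order sequence: ash, reed, pear, lily, bay, hop, elm, fir, moss, iris, mint, lime.

11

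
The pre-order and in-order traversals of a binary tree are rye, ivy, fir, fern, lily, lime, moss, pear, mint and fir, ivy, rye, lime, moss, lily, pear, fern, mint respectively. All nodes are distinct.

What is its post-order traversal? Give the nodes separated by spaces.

The first element of pre-order is the root; it splits in-order into left and right subtrees.
Root rye: left subtree has 2 nodes {fir, ivy}, right has 6 {lime, moss, lily, pear, fern, mint}.
  Root ivy: left subtree has 1 node {fir}, right has 0 { }.
  Root fern: left subtree has 4 nodes {lime, moss, lily, pear}, right has 1 {mint}.
    Root lily: left subtree has 2 nodes {lime, moss}, right has 1 {pear}.
      Root lime: left subtree has 0 nodes { }, right has 1 {moss}.

fir ivy moss lime pear lily mint fern rye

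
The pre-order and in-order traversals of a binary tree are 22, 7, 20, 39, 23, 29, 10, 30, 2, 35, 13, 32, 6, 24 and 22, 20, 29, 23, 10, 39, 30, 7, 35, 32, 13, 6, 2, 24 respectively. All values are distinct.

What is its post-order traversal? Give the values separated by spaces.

29 10 23 30 39 20 32 6 13 35 24 2 7 22

The first element of pre-order is the root; it splits in-order into left and right subtrees.
Root 22: left subtree has 0 nodes { }, right has 13 {20, 29, 23, 10, 39, 30, 7, 35, 32, 13, 6, 2, 24}.
  Root 7: left subtree has 6 nodes {20, 29, 23, 10, 39, 30}, right has 6 {35, 32, 13, 6, 2, 24}.
    Root 20: left subtree has 0 nodes { }, right has 5 {29, 23, 10, 39, 30}.
      Root 39: left subtree has 3 nodes {29, 23, 10}, right has 1 {30}.
        Root 23: left subtree has 1 node {29}, right has 1 {10}.
    Root 2: left subtree has 4 nodes {35, 32, 13, 6}, right has 1 {24}.
      Root 35: left subtree has 0 nodes { }, right has 3 {32, 13, 6}.
        Root 13: left subtree has 1 node {32}, right has 1 {6}.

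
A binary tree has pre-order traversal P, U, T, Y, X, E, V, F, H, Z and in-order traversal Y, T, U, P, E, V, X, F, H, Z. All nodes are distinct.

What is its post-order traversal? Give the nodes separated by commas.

Y, T, U, V, E, Z, H, F, X, P

The first element of pre-order is the root; it splits in-order into left and right subtrees.
Root P: left subtree has 3 nodes {Y, T, U}, right has 6 {E, V, X, F, H, Z}.
  Root U: left subtree has 2 nodes {Y, T}, right has 0 { }.
    Root T: left subtree has 1 node {Y}, right has 0 { }.
  Root X: left subtree has 2 nodes {E, V}, right has 3 {F, H, Z}.
    Root E: left subtree has 0 nodes { }, right has 1 {V}.
    Root F: left subtree has 0 nodes { }, right has 2 {H, Z}.
      Root H: left subtree has 0 nodes { }, right has 1 {Z}.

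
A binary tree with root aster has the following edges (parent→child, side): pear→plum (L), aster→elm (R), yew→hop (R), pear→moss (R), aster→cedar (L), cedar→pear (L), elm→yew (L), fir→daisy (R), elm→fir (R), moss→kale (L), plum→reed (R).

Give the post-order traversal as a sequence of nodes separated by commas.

Post-order visits the left subtree, then the right subtree, then the node.
At aster: go left to cedar.
  At cedar: go left to pear.
    At pear: go left to plum.
      At plum: no left child.
      At plum: go right to reed.
        reed is a leaf — visit reed.
      Visit plum.
    At pear: go right to moss.
      At moss: go left to kale.
        kale is a leaf — visit kale.
      At moss: no right child.
      Visit moss.
    Visit pear.
  At cedar: no right child.
  Visit cedar.
At aster: go right to elm.
  At elm: go left to yew.
    At yew: no left child.
    At yew: go right to hop.
      hop is a leaf — visit hop.
    Visit yew.
  At elm: go right to fir.
    At fir: no left child.
    At fir: go right to daisy.
      daisy is a leaf — visit daisy.
    Visit fir.
  Visit elm.
Visit aster.

reed, plum, kale, moss, pear, cedar, hop, yew, daisy, fir, elm, aster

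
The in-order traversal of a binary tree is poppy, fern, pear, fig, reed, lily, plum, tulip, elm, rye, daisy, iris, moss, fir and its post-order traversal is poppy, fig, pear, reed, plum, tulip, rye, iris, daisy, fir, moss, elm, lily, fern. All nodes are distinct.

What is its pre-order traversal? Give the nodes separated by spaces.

fern poppy lily reed pear fig elm tulip plum moss daisy rye iris fir

The last element of post-order is the root; it splits in-order into left and right subtrees.
Root fern: left subtree has 1 node {poppy}, right has 12 {pear, fig, reed, lily, plum, tulip, elm, rye, daisy, iris, moss, fir}.
  Root lily: left subtree has 3 nodes {pear, fig, reed}, right has 8 {plum, tulip, elm, rye, daisy, iris, moss, fir}.
    Root reed: left subtree has 2 nodes {pear, fig}, right has 0 { }.
      Root pear: left subtree has 0 nodes { }, right has 1 {fig}.
    Root elm: left subtree has 2 nodes {plum, tulip}, right has 5 {rye, daisy, iris, moss, fir}.
      Root tulip: left subtree has 1 node {plum}, right has 0 { }.
      Root moss: left subtree has 3 nodes {rye, daisy, iris}, right has 1 {fir}.
        Root daisy: left subtree has 1 node {rye}, right has 1 {iris}.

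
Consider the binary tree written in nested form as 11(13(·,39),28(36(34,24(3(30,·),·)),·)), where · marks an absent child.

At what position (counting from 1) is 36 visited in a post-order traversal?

7

Post-order visits the left subtree, then the right subtree, then the node.
At 11: go left to 13.
  At 13: no left child.
  At 13: go right to 39.
    39 is a leaf — visit 39.
  Visit 13.
At 11: go right to 28.
  At 28: go left to 36.
    At 36: go left to 34.
      34 is a leaf — visit 34.
    At 36: go right to 24.
      At 24: go left to 3.
        At 3: go left to 30.
          30 is a leaf — visit 30.
        At 3: no right child.
        Visit 3.
      At 24: no right child.
      Visit 24.
    Visit 36.
  At 28: no right child.
  Visit 28.
Visit 11.
Full post-order sequence: 39, 13, 34, 30, 3, 24, 36, 28, 11.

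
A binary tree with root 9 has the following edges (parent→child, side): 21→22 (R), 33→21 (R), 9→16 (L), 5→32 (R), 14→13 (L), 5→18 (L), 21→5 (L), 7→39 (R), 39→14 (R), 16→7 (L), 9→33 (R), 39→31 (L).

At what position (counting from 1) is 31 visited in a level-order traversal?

Level-order visits nodes level by level from the root, left to right within each level.
Level 0: 9
Level 1: 16, 33
Level 2: 7, 21
Level 3: 39, 5, 22
Level 4: 31, 14, 18, 32
Level 5: 13
Full level-order sequence: 9, 16, 33, 7, 21, 39, 5, 22, 31, 14, 18, 32, 13.

9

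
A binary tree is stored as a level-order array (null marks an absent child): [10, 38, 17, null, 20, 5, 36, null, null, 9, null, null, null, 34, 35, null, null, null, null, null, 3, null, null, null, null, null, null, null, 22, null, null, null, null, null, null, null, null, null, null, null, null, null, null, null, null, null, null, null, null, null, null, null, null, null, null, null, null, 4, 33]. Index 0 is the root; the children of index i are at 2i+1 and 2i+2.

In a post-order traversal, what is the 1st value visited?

Post-order visits the left subtree, then the right subtree, then the node.
At 10: go left to 38.
  At 38: no left child.
  At 38: go right to 20.
    At 20: go left to 9.
      At 9: no left child.
      At 9: go right to 3.
        3 is a leaf — visit 3.
      Visit 9.
    At 20: no right child.
    Visit 20.
  Visit 38.
At 10: go right to 17.
  At 17: go left to 5.
    5 is a leaf — visit 5.
  At 17: go right to 36.
    At 36: go left to 34.
      At 34: no left child.
      At 34: go right to 22.
        At 22: go left to 4.
          4 is a leaf — visit 4.
        At 22: go right to 33.
          33 is a leaf — visit 33.
        Visit 22.
      Visit 34.
    At 36: go right to 35.
      35 is a leaf — visit 35.
    Visit 36.
  Visit 17.
Visit 10.
Full post-order sequence: 3, 9, 20, 38, 5, 4, 33, 22, 34, 35, 36, 17, 10.

3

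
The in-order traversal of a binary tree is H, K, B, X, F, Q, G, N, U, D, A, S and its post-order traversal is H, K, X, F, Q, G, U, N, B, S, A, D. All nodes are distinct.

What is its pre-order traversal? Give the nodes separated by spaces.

The last element of post-order is the root; it splits in-order into left and right subtrees.
Root D: left subtree has 9 nodes {H, K, B, X, F, Q, G, N, U}, right has 2 {A, S}.
  Root B: left subtree has 2 nodes {H, K}, right has 6 {X, F, Q, G, N, U}.
    Root K: left subtree has 1 node {H}, right has 0 { }.
    Root N: left subtree has 4 nodes {X, F, Q, G}, right has 1 {U}.
      Root G: left subtree has 3 nodes {X, F, Q}, right has 0 { }.
        Root Q: left subtree has 2 nodes {X, F}, right has 0 { }.
          Root F: left subtree has 1 node {X}, right has 0 { }.
  Root A: left subtree has 0 nodes { }, right has 1 {S}.

D B K H N G Q F X U A S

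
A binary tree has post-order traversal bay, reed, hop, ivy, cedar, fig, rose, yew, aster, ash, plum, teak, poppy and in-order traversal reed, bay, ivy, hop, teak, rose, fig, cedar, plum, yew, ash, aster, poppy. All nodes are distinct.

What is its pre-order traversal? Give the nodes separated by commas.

poppy, teak, ivy, reed, bay, hop, plum, rose, fig, cedar, ash, yew, aster

The last element of post-order is the root; it splits in-order into left and right subtrees.
Root poppy: left subtree has 12 nodes {reed, bay, ivy, hop, teak, rose, fig, cedar, plum, yew, ash, aster}, right has 0 { }.
  Root teak: left subtree has 4 nodes {reed, bay, ivy, hop}, right has 7 {rose, fig, cedar, plum, yew, ash, aster}.
    Root ivy: left subtree has 2 nodes {reed, bay}, right has 1 {hop}.
      Root reed: left subtree has 0 nodes { }, right has 1 {bay}.
    Root plum: left subtree has 3 nodes {rose, fig, cedar}, right has 3 {yew, ash, aster}.
      Root rose: left subtree has 0 nodes { }, right has 2 {fig, cedar}.
        Root fig: left subtree has 0 nodes { }, right has 1 {cedar}.
      Root ash: left subtree has 1 node {yew}, right has 1 {aster}.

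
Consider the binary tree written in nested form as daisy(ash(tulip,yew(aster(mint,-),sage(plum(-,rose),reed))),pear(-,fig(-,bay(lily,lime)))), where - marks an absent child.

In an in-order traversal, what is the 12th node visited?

In-order visits the left subtree, then the node, then the right subtree.
At daisy: go left to ash.
  At ash: go left to tulip.
    tulip is a leaf — visit tulip.
  Visit ash.
  At ash: go right to yew.
    At yew: go left to aster.
      At aster: go left to mint.
        mint is a leaf — visit mint.
      Visit aster.
      At aster: no right child.
    Visit yew.
    At yew: go right to sage.
      At sage: go left to plum.
        At plum: no left child.
        Visit plum.
        At plum: go right to rose.
          rose is a leaf — visit rose.
      Visit sage.
      At sage: go right to reed.
        reed is a leaf — visit reed.
Visit daisy.
At daisy: go right to pear.
  At pear: no left child.
  Visit pear.
  At pear: go right to fig.
    At fig: no left child.
    Visit fig.
    At fig: go right to bay.
      At bay: go left to lily.
        lily is a leaf — visit lily.
      Visit bay.
      At bay: go right to lime.
        lime is a leaf — visit lime.
Full in-order sequence: tulip, ash, mint, aster, yew, plum, rose, sage, reed, daisy, pear, fig, lily, bay, lime.

fig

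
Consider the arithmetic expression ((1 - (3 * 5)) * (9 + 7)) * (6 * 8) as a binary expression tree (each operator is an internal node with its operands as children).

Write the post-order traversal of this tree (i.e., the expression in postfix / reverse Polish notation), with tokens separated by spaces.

1 3 5 * - 9 7 + * 6 8 * *

Post-order on an expression tree gives postfix notation: for each operator, emit left operand, right operand, then the operator.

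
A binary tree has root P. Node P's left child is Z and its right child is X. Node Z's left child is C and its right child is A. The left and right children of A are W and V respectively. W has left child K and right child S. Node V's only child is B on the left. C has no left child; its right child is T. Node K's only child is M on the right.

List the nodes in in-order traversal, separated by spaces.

In-order visits the left subtree, then the node, then the right subtree.
At P: go left to Z.
  At Z: go left to C.
    At C: no left child.
    Visit C.
    At C: go right to T.
      T is a leaf — visit T.
  Visit Z.
  At Z: go right to A.
    At A: go left to W.
      At W: go left to K.
        At K: no left child.
        Visit K.
        At K: go right to M.
          M is a leaf — visit M.
      Visit W.
      At W: go right to S.
        S is a leaf — visit S.
    Visit A.
    At A: go right to V.
      At V: go left to B.
        B is a leaf — visit B.
      Visit V.
      At V: no right child.
Visit P.
At P: go right to X.
  X is a leaf — visit X.

C T Z K M W S A B V P X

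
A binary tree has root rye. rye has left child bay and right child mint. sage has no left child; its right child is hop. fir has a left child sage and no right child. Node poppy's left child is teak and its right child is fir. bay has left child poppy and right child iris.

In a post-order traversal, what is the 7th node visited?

bay

Post-order visits the left subtree, then the right subtree, then the node.
At rye: go left to bay.
  At bay: go left to poppy.
    At poppy: go left to teak.
      teak is a leaf — visit teak.
    At poppy: go right to fir.
      At fir: go left to sage.
        At sage: no left child.
        At sage: go right to hop.
          hop is a leaf — visit hop.
        Visit sage.
      At fir: no right child.
      Visit fir.
    Visit poppy.
  At bay: go right to iris.
    iris is a leaf — visit iris.
  Visit bay.
At rye: go right to mint.
  mint is a leaf — visit mint.
Visit rye.
Full post-order sequence: teak, hop, sage, fir, poppy, iris, bay, mint, rye.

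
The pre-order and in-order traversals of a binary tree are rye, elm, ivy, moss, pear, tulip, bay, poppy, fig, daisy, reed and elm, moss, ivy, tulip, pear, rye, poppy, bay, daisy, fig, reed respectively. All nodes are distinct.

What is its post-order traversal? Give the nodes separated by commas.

moss, tulip, pear, ivy, elm, poppy, daisy, reed, fig, bay, rye

The first element of pre-order is the root; it splits in-order into left and right subtrees.
Root rye: left subtree has 5 nodes {elm, moss, ivy, tulip, pear}, right has 5 {poppy, bay, daisy, fig, reed}.
  Root elm: left subtree has 0 nodes { }, right has 4 {moss, ivy, tulip, pear}.
    Root ivy: left subtree has 1 node {moss}, right has 2 {tulip, pear}.
      Root pear: left subtree has 1 node {tulip}, right has 0 { }.
  Root bay: left subtree has 1 node {poppy}, right has 3 {daisy, fig, reed}.
    Root fig: left subtree has 1 node {daisy}, right has 1 {reed}.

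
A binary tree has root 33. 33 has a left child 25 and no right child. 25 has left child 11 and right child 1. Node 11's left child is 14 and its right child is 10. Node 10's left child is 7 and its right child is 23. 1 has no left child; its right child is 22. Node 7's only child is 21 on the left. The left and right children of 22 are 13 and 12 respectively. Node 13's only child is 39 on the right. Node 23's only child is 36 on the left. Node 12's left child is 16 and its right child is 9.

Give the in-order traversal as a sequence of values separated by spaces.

14 11 21 7 10 36 23 25 1 13 39 22 16 12 9 33

In-order visits the left subtree, then the node, then the right subtree.
At 33: go left to 25.
  At 25: go left to 11.
    At 11: go left to 14.
      14 is a leaf — visit 14.
    Visit 11.
    At 11: go right to 10.
      At 10: go left to 7.
        At 7: go left to 21.
          21 is a leaf — visit 21.
        Visit 7.
        At 7: no right child.
      Visit 10.
      At 10: go right to 23.
        At 23: go left to 36.
          36 is a leaf — visit 36.
        Visit 23.
        At 23: no right child.
  Visit 25.
  At 25: go right to 1.
    At 1: no left child.
    Visit 1.
    At 1: go right to 22.
      At 22: go left to 13.
        At 13: no left child.
        Visit 13.
        At 13: go right to 39.
          39 is a leaf — visit 39.
      Visit 22.
      At 22: go right to 12.
        At 12: go left to 16.
          16 is a leaf — visit 16.
        Visit 12.
        At 12: go right to 9.
          9 is a leaf — visit 9.
Visit 33.
At 33: no right child.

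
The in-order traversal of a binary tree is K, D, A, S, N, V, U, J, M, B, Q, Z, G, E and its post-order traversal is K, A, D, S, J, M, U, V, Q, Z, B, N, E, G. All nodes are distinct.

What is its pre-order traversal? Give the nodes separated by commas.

The last element of post-order is the root; it splits in-order into left and right subtrees.
Root G: left subtree has 12 nodes {K, D, A, S, N, V, U, J, M, B, Q, Z}, right has 1 {E}.
  Root N: left subtree has 4 nodes {K, D, A, S}, right has 7 {V, U, J, M, B, Q, Z}.
    Root S: left subtree has 3 nodes {K, D, A}, right has 0 { }.
      Root D: left subtree has 1 node {K}, right has 1 {A}.
    Root B: left subtree has 4 nodes {V, U, J, M}, right has 2 {Q, Z}.
      Root V: left subtree has 0 nodes { }, right has 3 {U, J, M}.
        Root U: left subtree has 0 nodes { }, right has 2 {J, M}.
          Root M: left subtree has 1 node {J}, right has 0 { }.
      Root Z: left subtree has 1 node {Q}, right has 0 { }.

G, N, S, D, K, A, B, V, U, M, J, Z, Q, E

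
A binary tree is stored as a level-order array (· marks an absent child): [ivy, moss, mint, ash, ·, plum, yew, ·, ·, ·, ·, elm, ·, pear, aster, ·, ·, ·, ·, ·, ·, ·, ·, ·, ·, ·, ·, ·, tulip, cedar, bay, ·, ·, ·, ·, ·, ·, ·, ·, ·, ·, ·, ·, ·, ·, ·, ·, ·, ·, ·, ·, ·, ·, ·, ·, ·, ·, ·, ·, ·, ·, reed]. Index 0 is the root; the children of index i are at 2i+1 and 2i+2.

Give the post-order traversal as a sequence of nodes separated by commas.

Post-order visits the left subtree, then the right subtree, then the node.
At ivy: go left to moss.
  At moss: go left to ash.
    ash is a leaf — visit ash.
  At moss: no right child.
  Visit moss.
At ivy: go right to mint.
  At mint: go left to plum.
    At plum: go left to elm.
      elm is a leaf — visit elm.
    At plum: no right child.
    Visit plum.
  At mint: go right to yew.
    At yew: go left to pear.
      At pear: no left child.
      At pear: go right to tulip.
        tulip is a leaf — visit tulip.
      Visit pear.
    At yew: go right to aster.
      At aster: go left to cedar.
        cedar is a leaf — visit cedar.
      At aster: go right to bay.
        At bay: go left to reed.
          reed is a leaf — visit reed.
        At bay: no right child.
        Visit bay.
      Visit aster.
    Visit yew.
  Visit mint.
Visit ivy.

ash, moss, elm, plum, tulip, pear, cedar, reed, bay, aster, yew, mint, ivy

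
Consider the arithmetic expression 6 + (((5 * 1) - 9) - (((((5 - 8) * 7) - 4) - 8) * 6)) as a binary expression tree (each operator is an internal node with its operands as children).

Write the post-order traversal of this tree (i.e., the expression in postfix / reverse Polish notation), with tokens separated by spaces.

6 5 1 * 9 - 5 8 - 7 * 4 - 8 - 6 * - +

Post-order on an expression tree gives postfix notation: for each operator, emit left operand, right operand, then the operator.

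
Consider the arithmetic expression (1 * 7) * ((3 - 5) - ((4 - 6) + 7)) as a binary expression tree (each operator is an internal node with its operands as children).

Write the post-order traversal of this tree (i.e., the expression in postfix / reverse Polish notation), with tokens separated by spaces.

1 7 * 3 5 - 4 6 - 7 + - *

Post-order on an expression tree gives postfix notation: for each operator, emit left operand, right operand, then the operator.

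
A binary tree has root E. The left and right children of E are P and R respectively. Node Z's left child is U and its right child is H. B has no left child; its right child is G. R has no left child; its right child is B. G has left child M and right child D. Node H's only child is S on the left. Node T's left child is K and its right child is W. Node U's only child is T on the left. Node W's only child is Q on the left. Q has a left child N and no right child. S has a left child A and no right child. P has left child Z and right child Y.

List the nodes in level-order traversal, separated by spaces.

Level-order visits nodes level by level from the root, left to right within each level.
Level 0: E
Level 1: P, R
Level 2: Z, Y, B
Level 3: U, H, G
Level 4: T, S, M, D
Level 5: K, W, A
Level 6: Q
Level 7: N

E P R Z Y B U H G T S M D K W A Q N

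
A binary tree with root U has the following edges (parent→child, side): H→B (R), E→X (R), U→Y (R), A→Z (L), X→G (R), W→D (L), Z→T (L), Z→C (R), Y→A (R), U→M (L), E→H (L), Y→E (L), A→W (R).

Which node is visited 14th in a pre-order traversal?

Pre-order visits the node, then its left subtree, then its right subtree.
Visit U.
At U: go left to M.
  M is a leaf — visit M.
At U: go right to Y.
  Visit Y.
  At Y: go left to E.
    Visit E.
    At E: go left to H.
      Visit H.
      At H: no left child.
      At H: go right to B.
        B is a leaf — visit B.
    At E: go right to X.
      Visit X.
      At X: no left child.
      At X: go right to G.
        G is a leaf — visit G.
  At Y: go right to A.
    Visit A.
    At A: go left to Z.
      Visit Z.
      At Z: go left to T.
        T is a leaf — visit T.
      At Z: go right to C.
        C is a leaf — visit C.
    At A: go right to W.
      Visit W.
      At W: go left to D.
        D is a leaf — visit D.
      At W: no right child.
Full pre-order sequence: U, M, Y, E, H, B, X, G, A, Z, T, C, W, D.

D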